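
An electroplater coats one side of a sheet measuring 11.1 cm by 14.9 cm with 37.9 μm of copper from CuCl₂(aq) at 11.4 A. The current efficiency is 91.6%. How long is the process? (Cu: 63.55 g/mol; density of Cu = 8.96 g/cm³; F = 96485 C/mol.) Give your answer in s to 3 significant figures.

Plated area = 11.1 × 14.9 = 165.4 cm²
Volume = 165.4 × 37.9×10⁻⁴ cm = 0.6269 cm³
m(Cu) = 0.6269 × 8.96 = 5.617 g
n(Cu) = 5.617 / 63.55 = 0.08839 mol; n(e⁻) = 2 × 0.08839 = 0.1768 mol
Q = 0.1768 × 96485 / 0.916 = 18620 C
t = 18620 / 11.4 = 1633 s

1630 s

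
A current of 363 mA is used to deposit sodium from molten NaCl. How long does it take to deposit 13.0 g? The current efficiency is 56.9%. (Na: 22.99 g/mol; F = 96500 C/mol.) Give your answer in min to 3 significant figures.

n(Na) = 13.0 / 22.99 = 0.5655 mol
Na⁺ + e⁻ → Na, so n(e⁻) = 0.5655 mol
Q = 0.5655 × 96500 / 0.569 = 95910 C
t = Q / I = 95910 / 0.363 = 2.642×10^5 s = 4400 min

4400 min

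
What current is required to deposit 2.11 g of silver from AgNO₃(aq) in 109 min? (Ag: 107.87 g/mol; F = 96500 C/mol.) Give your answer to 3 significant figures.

0.289 A

n(Ag) = 2.11 / 107.87 = 0.01956 mol
Ag⁺ + e⁻ → Ag, so n(e⁻) = 0.01956 mol
Q = 0.01956 × 96500 = 1888 C
I = Q / t = 1888 / 6540 s = 0.289 A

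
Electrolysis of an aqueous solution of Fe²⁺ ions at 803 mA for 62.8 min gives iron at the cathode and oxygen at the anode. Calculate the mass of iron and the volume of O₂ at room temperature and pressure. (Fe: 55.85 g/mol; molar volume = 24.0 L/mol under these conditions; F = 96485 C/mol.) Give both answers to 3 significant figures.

0.876 g Fe; 0.188 L O₂

Q = 0.803 × 3768 = 3026 C; n(e⁻) = 3026 / 96485 = 0.03136 mol
Cathode: Fe²⁺ + 2e⁻ → Fe → n(Fe) = 0.03136/2 = 0.01568 mol → 0.876 g
Anode: 2H₂O → O₂ + 4H⁺ + 4e⁻ → n(O₂) = 0.03136/4 = 0.007840 mol → 0.188 L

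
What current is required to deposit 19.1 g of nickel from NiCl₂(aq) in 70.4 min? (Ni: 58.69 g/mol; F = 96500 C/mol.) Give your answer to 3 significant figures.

14.9 A

n(Ni) = 19.1 / 58.69 = 0.3254 mol
Ni²⁺ + 2e⁻ → Ni, so n(e⁻) = 2 × 0.3254 = 0.6508 mol
Q = 0.6508 × 96500 = 62800 C
I = Q / t = 62800 / 4224 s = 14.9 A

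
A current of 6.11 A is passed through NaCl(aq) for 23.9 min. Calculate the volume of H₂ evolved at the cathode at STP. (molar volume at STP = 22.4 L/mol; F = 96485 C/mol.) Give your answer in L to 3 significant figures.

1.02 L

Charge passed = 6.11 × 1434 = 8762 C
Moles of electrons = 8762 / 96485 = 0.09081 mol
2H⁺ + 2e⁻ → H₂, so n(H₂) = 0.09081 / 2 = 0.04541 mol
V = 0.04541 × 22.4 = 1.017 L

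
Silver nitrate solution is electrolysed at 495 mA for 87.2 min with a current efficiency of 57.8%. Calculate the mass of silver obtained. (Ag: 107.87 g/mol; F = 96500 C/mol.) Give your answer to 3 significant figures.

1.67 g

Q = 0.495 × 5232 = 2590 C
n(e⁻) = 2590 / 96500 = 0.02684 mol
Ag⁺ + e⁻ → Ag, so theoretical m(Ag) = 0.02684 × 107.87 = 2.895 g
Actual mass = 57.8% × 2.895 = 1.67 g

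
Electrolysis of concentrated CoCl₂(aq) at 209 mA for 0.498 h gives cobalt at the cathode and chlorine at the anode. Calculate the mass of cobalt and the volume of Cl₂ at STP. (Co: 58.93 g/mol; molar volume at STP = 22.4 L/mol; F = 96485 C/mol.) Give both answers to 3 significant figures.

0.114 g Co; 0.0435 L Cl₂

Q = 0.209 × 1792.8 = 374.7 C; n(e⁻) = 374.7 / 96485 = 0.003884 mol
Cathode: Co²⁺ + 2e⁻ → Co → n(Co) = 0.003884/2 = 0.001942 mol → 0.114 g
Anode: 2Cl⁻ → Cl₂ + 2e⁻ → n(Cl₂) = 0.003884/2 = 0.001942 mol → 0.0435 L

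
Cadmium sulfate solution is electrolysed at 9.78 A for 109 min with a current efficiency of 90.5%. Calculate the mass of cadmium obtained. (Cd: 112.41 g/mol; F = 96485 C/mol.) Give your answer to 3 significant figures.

33.7 g

Q = 9.78 × 6540 = 63960 C
n(e⁻) = 63960 / 96485 = 0.6629 mol
Cd²⁺ + 2e⁻ → Cd, so theoretical m(Cd) = 0.3315 × 112.41 = 37.26 g
Actual mass = 90.5% × 37.26 = 33.7 g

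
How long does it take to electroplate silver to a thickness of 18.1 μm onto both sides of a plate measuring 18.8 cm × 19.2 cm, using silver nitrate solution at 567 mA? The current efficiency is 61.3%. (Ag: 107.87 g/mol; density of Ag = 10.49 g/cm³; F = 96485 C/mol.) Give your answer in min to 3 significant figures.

Plated area = 2 × 18.8 × 19.2 = 721.9 cm²
Volume = 721.9 × 18.1×10⁻⁴ cm = 1.307 cm³
m(Ag) = 1.307 × 10.49 = 13.71 g
n(Ag) = 13.71 / 107.87 = 0.1271 mol; n(e⁻) = 0.1271 mol
Q = 0.1271 × 96485 / 0.613 = 20010 C
t = 20010 / 0.567 = 35290 s = 588 min

588 min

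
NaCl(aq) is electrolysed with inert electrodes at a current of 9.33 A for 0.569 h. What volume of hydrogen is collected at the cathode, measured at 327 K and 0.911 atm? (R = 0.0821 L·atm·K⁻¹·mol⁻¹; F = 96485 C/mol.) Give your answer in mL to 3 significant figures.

Q = It = 9.33 × 2048.4 = 19110 C
n(e⁻) = 19110 / 96485 = 0.1981 mol
2H⁺ + 2e⁻ → H₂, so n(H₂) = 0.1981 / 2 = 0.09905 mol
V = nRT/P = 0.09905 × 0.0821 × 327 / 0.911 = 2.919 L
= 2920 mL

2920 mL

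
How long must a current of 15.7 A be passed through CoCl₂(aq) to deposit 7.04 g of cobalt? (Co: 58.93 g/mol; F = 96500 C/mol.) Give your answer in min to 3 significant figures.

n(Co) = 7.04 / 58.93 = 0.1195 mol
Co²⁺ + 2e⁻ → Co, so n(e⁻) = 2 × 0.1195 = 0.2390 mol
Q = 0.2390 × 96500 = 23060 C
t = Q / I = 23060 / 15.7 = 1469 s = 24.5 min

24.5 min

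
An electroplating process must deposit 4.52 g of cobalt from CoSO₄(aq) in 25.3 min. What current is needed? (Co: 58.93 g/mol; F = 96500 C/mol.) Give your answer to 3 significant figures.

n(Co) = 4.52 / 58.93 = 0.07670 mol
Co²⁺ + 2e⁻ → Co, so n(e⁻) = 2 × 0.07670 = 0.1534 mol
Q = 0.1534 × 96500 = 14800 C
I = Q / t = 14800 / 1518 s = 9.75 A

9.75 A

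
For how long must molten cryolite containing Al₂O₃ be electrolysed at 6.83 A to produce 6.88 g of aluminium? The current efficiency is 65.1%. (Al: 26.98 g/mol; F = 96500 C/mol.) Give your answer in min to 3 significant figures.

n(Al) = 6.88 / 26.98 = 0.2550 mol
Al³⁺ + 3e⁻ → Al, so n(e⁻) = 3 × 0.2550 = 0.7650 mol
Q = 0.7650 × 96500 / 0.651 = 1.134×10^5 C
t = Q / I = 1.134×10^5 / 6.83 = 16600 s = 277 min

277 min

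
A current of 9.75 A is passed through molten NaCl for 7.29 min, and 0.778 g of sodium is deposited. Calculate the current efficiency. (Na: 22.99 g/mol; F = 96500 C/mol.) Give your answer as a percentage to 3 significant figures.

Q = 9.75 × 437.4 = 4265 C
n(e⁻) = 4265 / 96500 = 0.04420 mol
Na⁺ + e⁻ → Na, so theoretical n(Na) = 0.04420 mol → 1.016 g
Efficiency = 0.778 / 1.016 = 0.7657 = 76.6%

76.6%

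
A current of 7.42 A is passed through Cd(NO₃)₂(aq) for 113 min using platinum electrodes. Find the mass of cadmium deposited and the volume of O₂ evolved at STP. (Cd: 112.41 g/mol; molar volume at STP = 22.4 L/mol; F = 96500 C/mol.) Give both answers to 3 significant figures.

Q = 7.42 × 6780 = 50310 C; n(e⁻) = 50310 / 96500 = 0.5213 mol
Cathode: Cd²⁺ + 2e⁻ → Cd → n(Cd) = 0.5213/2 = 0.2607 mol → 29.3 g
Anode: 2H₂O → O₂ + 4H⁺ + 4e⁻ → n(O₂) = 0.5213/4 = 0.1303 mol → 2.92 L

29.3 g Cd; 2.92 L O₂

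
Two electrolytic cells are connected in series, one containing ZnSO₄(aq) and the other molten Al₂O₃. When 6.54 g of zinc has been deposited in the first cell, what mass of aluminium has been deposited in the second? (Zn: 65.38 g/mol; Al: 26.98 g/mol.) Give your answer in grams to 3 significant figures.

n(Zn) = 6.54 / 65.38 = 0.1000 mol
Zn²⁺ + 2e⁻ → Zn, so n(e⁻) = 2 × 0.1000 = 0.2000 mol
Same current for the same time ⇒ same n(e⁻) = 0.2000 mol in both cells.
Al³⁺ + 3e⁻ → Al, so n(Al) = 0.2000 / 3 = 0.06667 mol
m(Al) = 0.06667 × 26.98 = 1.80 g

1.80 g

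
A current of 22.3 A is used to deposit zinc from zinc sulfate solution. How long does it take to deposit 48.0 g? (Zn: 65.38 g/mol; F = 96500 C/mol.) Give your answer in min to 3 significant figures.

106 min

n(Zn) = 48.0 / 65.38 = 0.7342 mol
Zn²⁺ + 2e⁻ → Zn, so n(e⁻) = 2 × 0.7342 = 1.468 mol
Q = 1.468 × 96500 = 1.417×10^5 C
t = Q / I = 1.417×10^5 / 22.3 = 6354 s = 106 min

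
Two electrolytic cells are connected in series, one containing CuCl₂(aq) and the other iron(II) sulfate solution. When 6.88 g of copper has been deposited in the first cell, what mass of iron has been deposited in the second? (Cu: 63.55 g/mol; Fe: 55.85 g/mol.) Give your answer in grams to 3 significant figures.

n(Cu) = 6.88 / 63.55 = 0.1083 mol
Cu²⁺ + 2e⁻ → Cu, so n(e⁻) = 2 × 0.1083 = 0.2166 mol
In series, the same 0.2166 mol of electrons flows through the second cell.
Fe²⁺ + 2e⁻ → Fe, so n(Fe) = 0.2166 / 2 = 0.1083 mol
m(Fe) = 0.1083 × 55.85 = 6.05 g

6.05 g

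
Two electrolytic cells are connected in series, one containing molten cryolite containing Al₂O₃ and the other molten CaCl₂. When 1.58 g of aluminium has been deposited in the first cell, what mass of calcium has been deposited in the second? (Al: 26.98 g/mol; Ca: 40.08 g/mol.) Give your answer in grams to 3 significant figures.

3.52 g

n(Al) = 1.58 / 26.98 = 0.05856 mol
Al³⁺ + 3e⁻ → Al, so n(e⁻) = 3 × 0.05856 = 0.1757 mol
The cells are in series, so the same charge (and hence the same n(e⁻) = 0.1757 mol) passes through both.
Ca²⁺ + 2e⁻ → Ca, so n(Ca) = 0.1757 / 2 = 0.08785 mol
m(Ca) = 0.08785 × 40.08 = 3.52 g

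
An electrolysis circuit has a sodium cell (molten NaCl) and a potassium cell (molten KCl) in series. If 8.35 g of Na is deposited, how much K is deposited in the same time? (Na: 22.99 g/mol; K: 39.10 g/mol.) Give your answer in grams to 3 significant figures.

n(Na) = 8.35 / 22.99 = 0.3632 mol
Na⁺ + e⁻ → Na, so n(e⁻) = 0.3632 mol
Since the cells are in series, n(e⁻) in the K cell is also 0.3632 mol.
K⁺ + e⁻ → K, so n(K) = 0.3632 mol
m(K) = 0.3632 × 39.10 = 14.2 g

14.2 g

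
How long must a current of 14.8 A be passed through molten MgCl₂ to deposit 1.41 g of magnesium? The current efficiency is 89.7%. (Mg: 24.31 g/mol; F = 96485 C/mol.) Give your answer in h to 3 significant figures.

n(Mg) = 1.41 / 24.31 = 0.05800 mol
Mg²⁺ + 2e⁻ → Mg, so n(e⁻) = 2 × 0.05800 = 0.1160 mol
Q = 0.1160 × 96485 / 0.897 = 12480 C
t = Q / I = 12480 / 14.8 = 843.2 s = 0.234 h

0.234 h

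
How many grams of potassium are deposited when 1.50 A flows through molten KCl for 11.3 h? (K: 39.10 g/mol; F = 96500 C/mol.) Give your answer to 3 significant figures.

24.7 g

Q = It = 1.50 × 40680 = 61020 C
n(e⁻) = Q/F = 61020/96500 = 0.6323 mol
K⁺ + e⁻ → K, so n(K) = 0.6323 mol
m = 0.6323 × 39.10 = 24.7 g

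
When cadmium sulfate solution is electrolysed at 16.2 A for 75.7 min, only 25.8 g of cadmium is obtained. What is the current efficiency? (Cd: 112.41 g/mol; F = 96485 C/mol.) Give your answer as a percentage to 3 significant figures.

Q = 16.2 × 4542 = 73580 C
n(e⁻) = 73580 / 96485 = 0.7626 mol
Cd²⁺ + 2e⁻ → Cd, so theoretical n(Cd) = 0.3813 mol → 42.86 g
Efficiency = 25.8 / 42.86 = 0.6020 = 60.2%

60.2%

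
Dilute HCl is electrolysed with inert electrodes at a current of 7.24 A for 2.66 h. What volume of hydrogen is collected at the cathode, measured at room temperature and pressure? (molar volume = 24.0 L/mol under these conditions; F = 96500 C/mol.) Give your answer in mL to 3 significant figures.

8620 mL

Q = 7.24 A × 9576 s = 69330 C
n(e⁻) = 69330 / 96500 = 0.7184 mol
2H⁺ + 2e⁻ → H₂, so n(H₂) = 0.7184 / 2 = 0.3592 mol
V = 0.3592 × 24.0 = 8.621 L
= 8620 mL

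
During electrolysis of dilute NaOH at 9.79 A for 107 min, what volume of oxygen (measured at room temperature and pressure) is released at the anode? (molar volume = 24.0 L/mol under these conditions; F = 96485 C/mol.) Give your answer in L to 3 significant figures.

Q = It = 9.79 × 6420 = 62850 C
n(e⁻) = 62850 / 96485 = 0.6514 mol
2H₂O → O₂ + 4H⁺ + 4e⁻, so n(O₂) = 0.6514 / 4 = 0.1629 mol
V = 0.1629 × 24.0 = 3.910 L

3.91 L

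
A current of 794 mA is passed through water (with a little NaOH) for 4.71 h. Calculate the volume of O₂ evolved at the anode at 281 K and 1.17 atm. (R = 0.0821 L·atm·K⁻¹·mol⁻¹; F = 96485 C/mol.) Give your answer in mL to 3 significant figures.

688 mL

Charge passed = 0.794 × 16956 = 13460 C
Moles of electrons = 13460 / 96485 = 0.1395 mol
2H₂O → O₂ + 4H⁺ + 4e⁻, so n(O₂) = 0.1395 / 4 = 0.03488 mol
V = nRT/P = 0.03488 × 0.0821 × 281 / 1.17 = 0.6878 L
= 688 mL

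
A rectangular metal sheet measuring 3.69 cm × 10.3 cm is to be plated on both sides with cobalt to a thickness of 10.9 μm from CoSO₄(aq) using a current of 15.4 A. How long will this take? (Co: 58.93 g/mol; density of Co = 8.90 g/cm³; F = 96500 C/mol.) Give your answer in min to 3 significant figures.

2.61 min

Plated area = 2 × 3.69 × 10.3 = 76.01 cm²
Volume = 76.01 × 10.9×10⁻⁴ cm = 0.08285 cm³
m(Co) = 0.08285 × 8.90 = 0.7374 g
n(Co) = 0.7374 / 58.93 = 0.01251 mol; n(e⁻) = 2 × 0.01251 = 0.02502 mol
Q = 0.02502 × 96500 = 2414 C
t = 2414 / 15.4 = 156.8 s = 2.61 min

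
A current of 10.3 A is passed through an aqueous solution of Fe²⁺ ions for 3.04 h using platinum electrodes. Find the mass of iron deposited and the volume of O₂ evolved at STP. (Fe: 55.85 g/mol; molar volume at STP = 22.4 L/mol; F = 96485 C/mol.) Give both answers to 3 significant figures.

Q = 10.3 × 10944 = 1.127×10^5 C; n(e⁻) = 1.127×10^5 / 96485 = 1.168 mol
Cathode: Fe²⁺ + 2e⁻ → Fe → n(Fe) = 1.168/2 = 0.5840 mol → 32.6 g
Anode: 2H₂O → O₂ + 4H⁺ + 4e⁻ → n(O₂) = 1.168/4 = 0.2920 mol → 6.54 L

32.6 g Fe; 6.54 L O₂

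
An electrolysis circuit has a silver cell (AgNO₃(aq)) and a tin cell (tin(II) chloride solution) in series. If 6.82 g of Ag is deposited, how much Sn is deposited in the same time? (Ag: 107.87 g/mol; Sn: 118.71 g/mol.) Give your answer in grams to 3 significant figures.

n(Ag) = 6.82 / 107.87 = 0.06322 mol
Ag⁺ + e⁻ → Ag, so n(e⁻) = 0.06322 mol
Since the cells are in series, n(e⁻) in the Sn cell is also 0.06322 mol.
Sn²⁺ + 2e⁻ → Sn, so n(Sn) = 0.06322 / 2 = 0.03161 mol
m(Sn) = 0.03161 × 118.71 = 3.75 g

3.75 g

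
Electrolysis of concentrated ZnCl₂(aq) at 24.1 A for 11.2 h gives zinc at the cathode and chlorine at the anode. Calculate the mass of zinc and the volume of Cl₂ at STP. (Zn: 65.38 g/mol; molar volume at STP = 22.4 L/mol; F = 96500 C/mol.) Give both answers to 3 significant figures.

Q = 24.1 × 40320 = 9.717×10^5 C; n(e⁻) = 9.717×10^5 / 96500 = 10.07 mol
Cathode: Zn²⁺ + 2e⁻ → Zn → n(Zn) = 10.07/2 = 5.035 mol → 329 g
Anode: 2Cl⁻ → Cl₂ + 2e⁻ → n(Cl₂) = 10.07/2 = 5.035 mol → 113 L

329 g Zn; 113 L Cl₂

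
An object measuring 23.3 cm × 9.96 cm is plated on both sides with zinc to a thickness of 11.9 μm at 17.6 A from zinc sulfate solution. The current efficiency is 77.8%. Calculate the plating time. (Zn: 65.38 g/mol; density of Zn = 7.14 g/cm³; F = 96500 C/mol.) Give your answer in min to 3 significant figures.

14.2 min

Plated area = 2 × 23.3 × 9.96 = 464.1 cm²
Volume = 464.1 × 11.9×10⁻⁴ cm = 0.5523 cm³
m(Zn) = 0.5523 × 7.14 = 3.943 g
n(Zn) = 3.943 / 65.38 = 0.06031 mol; n(e⁻) = 2 × 0.06031 = 0.1206 mol
Q = 0.1206 × 96500 / 0.778 = 14960 C
t = 14960 / 17.6 = 850.0 s = 14.2 min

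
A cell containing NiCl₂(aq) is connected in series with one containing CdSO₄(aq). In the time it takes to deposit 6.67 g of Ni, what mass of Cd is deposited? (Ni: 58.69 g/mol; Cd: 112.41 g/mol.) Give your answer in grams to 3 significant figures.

12.8 g

n(Ni) = 6.67 / 58.69 = 0.1136 mol
Ni²⁺ + 2e⁻ → Ni, so n(e⁻) = 2 × 0.1136 = 0.2272 mol
Same current for the same time ⇒ same n(e⁻) = 0.2272 mol in both cells.
Cd²⁺ + 2e⁻ → Cd, so n(Cd) = 0.2272 / 2 = 0.1136 mol
m(Cd) = 0.1136 × 112.41 = 12.8 g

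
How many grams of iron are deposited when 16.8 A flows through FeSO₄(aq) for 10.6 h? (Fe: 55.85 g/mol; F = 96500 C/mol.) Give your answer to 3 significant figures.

Q = 16.8 A × 38160 s = 6.411×10^5 C
n(e⁻) = 6.411×10^5 / 96500 = 6.644 mol
Fe²⁺ + 2e⁻ → Fe, so n(Fe) = 6.644 / 2 = 3.322 mol
m = 3.322 × 55.85 = 186 g

186 g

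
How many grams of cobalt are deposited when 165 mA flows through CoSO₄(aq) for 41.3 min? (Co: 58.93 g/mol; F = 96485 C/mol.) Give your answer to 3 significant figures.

Q = 0.165 A × 2478 s = 408.9 C
n(e⁻) = Q/F = 408.9/96485 = 0.004238 mol
Co²⁺ + 2e⁻ → Co, so n(Co) = 0.004238 / 2 = 0.002119 mol
m = 0.002119 × 58.93 = 0.125 g

0.125 g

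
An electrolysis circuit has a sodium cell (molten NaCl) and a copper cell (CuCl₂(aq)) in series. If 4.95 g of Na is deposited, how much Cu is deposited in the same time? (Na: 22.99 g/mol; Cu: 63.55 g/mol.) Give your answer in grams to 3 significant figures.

6.84 g

n(Na) = 4.95 / 22.99 = 0.2153 mol
Na⁺ + e⁻ → Na, so n(e⁻) = 0.2153 mol
The cells are in series, so the same charge (and hence the same n(e⁻) = 0.2153 mol) passes through both.
Cu²⁺ + 2e⁻ → Cu, so n(Cu) = 0.2153 / 2 = 0.1077 mol
m(Cu) = 0.1077 × 63.55 = 6.84 g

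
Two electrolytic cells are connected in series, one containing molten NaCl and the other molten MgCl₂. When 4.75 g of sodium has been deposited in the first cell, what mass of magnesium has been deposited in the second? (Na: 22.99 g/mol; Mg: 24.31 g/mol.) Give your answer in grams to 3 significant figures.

2.51 g

n(Na) = 4.75 / 22.99 = 0.2066 mol
Na⁺ + e⁻ → Na, so n(e⁻) = 0.2066 mol
Since the cells are in series, n(e⁻) in the Mg cell is also 0.2066 mol.
Mg²⁺ + 2e⁻ → Mg, so n(Mg) = 0.2066 / 2 = 0.1033 mol
m(Mg) = 0.1033 × 24.31 = 2.51 g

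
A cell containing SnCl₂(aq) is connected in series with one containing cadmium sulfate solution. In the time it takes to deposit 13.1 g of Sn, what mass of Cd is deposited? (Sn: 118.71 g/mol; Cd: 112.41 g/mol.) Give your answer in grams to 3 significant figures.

n(Sn) = 13.1 / 118.71 = 0.1104 mol
Sn²⁺ + 2e⁻ → Sn, so n(e⁻) = 2 × 0.1104 = 0.2208 mol
The cells are in series, so the same charge (and hence the same n(e⁻) = 0.2208 mol) passes through both.
Cd²⁺ + 2e⁻ → Cd, so n(Cd) = 0.2208 / 2 = 0.1104 mol
m(Cd) = 0.1104 × 112.41 = 12.4 g

12.4 g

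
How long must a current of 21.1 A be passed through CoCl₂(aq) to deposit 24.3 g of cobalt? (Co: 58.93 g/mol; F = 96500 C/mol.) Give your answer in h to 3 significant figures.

1.05 h

n(Co) = 24.3 / 58.93 = 0.4124 mol
Co²⁺ + 2e⁻ → Co, so n(e⁻) = 2 × 0.4124 = 0.8248 mol
Q = 0.8248 × 96500 = 79590 C
t = Q / I = 79590 / 21.1 = 3772 s = 1.05 h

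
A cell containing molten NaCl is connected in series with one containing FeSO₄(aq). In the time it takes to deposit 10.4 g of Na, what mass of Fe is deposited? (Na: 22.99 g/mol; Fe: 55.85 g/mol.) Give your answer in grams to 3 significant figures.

n(Na) = 10.4 / 22.99 = 0.4524 mol
Na⁺ + e⁻ → Na, so n(e⁻) = 0.4524 mol
Since the cells are in series, n(e⁻) in the Fe cell is also 0.4524 mol.
Fe²⁺ + 2e⁻ → Fe, so n(Fe) = 0.4524 / 2 = 0.2262 mol
m(Fe) = 0.2262 × 55.85 = 12.6 g

12.6 g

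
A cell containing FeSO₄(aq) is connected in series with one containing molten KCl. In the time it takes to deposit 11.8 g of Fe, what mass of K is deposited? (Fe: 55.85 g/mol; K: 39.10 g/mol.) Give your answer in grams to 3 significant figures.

n(Fe) = 11.8 / 55.85 = 0.2113 mol
Fe²⁺ + 2e⁻ → Fe, so n(e⁻) = 2 × 0.2113 = 0.4226 mol
The cells are in series, so the same charge (and hence the same n(e⁻) = 0.4226 mol) passes through both.
K⁺ + e⁻ → K, so n(K) = 0.4226 mol
m(K) = 0.4226 × 39.10 = 16.5 g

16.5 g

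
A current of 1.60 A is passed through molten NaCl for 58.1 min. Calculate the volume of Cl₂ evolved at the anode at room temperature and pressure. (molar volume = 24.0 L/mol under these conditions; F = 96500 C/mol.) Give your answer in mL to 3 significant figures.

694 mL

Q = 1.60 A × 3486 s = 5578 C
Moles of electrons = 5578 / 96500 = 0.05780 mol
2Cl⁻ → Cl₂ + 2e⁻, so n(Cl₂) = 0.05780 / 2 = 0.02890 mol
V = 0.02890 × 24.0 = 0.6936 L
= 694 mL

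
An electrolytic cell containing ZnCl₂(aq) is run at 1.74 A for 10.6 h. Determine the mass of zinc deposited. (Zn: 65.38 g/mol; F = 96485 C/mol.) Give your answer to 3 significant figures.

Q = It = 1.74 × 38160 = 66400 C
Moles of electrons = 66400 / 96485 = 0.6882 mol
Zn²⁺ + 2e⁻ → Zn, so n(Zn) = 0.6882 / 2 = 0.3441 mol
m = 0.3441 × 65.38 = 22.5 g

22.5 g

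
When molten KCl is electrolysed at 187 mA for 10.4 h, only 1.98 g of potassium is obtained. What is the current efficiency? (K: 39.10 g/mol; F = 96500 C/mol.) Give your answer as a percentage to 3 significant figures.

69.8%

Q = 0.187 × 37440 = 7001 C
n(e⁻) = 7001 / 96500 = 0.07255 mol
K⁺ + e⁻ → K, so theoretical n(K) = 0.07255 mol → 2.837 g
Efficiency = 1.98 / 2.837 = 0.6979 = 69.8%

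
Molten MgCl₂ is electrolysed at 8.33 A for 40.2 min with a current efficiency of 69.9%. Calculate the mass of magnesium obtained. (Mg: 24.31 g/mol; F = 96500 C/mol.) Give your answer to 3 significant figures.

Q = 8.33 × 2412 = 20090 C
n(e⁻) = 20090 / 96500 = 0.2082 mol
Mg²⁺ + 2e⁻ → Mg, so theoretical m(Mg) = 0.1041 × 24.31 = 2.531 g
Actual mass = 69.9% × 2.531 = 1.77 g

1.77 g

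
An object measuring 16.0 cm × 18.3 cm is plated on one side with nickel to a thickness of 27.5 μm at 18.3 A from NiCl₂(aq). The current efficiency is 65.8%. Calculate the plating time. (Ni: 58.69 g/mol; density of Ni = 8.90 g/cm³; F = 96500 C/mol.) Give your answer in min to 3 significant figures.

32.6 min

Plated area = 16.0 × 18.3 = 292.8 cm²
Volume = 292.8 × 27.5×10⁻⁴ cm = 0.8052 cm³
m(Ni) = 0.8052 × 8.90 = 7.166 g
n(Ni) = 7.166 / 58.69 = 0.1221 mol; n(e⁻) = 2 × 0.1221 = 0.2442 mol
Q = 0.2442 × 96500 / 0.658 = 35810 C
t = 35810 / 18.3 = 1957 s = 32.6 min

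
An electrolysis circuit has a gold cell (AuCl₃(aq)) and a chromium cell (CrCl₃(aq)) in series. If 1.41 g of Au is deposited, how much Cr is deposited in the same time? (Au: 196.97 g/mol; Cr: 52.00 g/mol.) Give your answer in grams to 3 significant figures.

0.372 g

n(Au) = 1.41 / 196.97 = 0.007158 mol
Au³⁺ + 3e⁻ → Au, so n(e⁻) = 3 × 0.007158 = 0.02147 mol
Same current for the same time ⇒ same n(e⁻) = 0.02147 mol in both cells.
Cr³⁺ + 3e⁻ → Cr, so n(Cr) = 0.02147 / 3 = 0.007157 mol
m(Cr) = 0.007157 × 52.00 = 0.372 g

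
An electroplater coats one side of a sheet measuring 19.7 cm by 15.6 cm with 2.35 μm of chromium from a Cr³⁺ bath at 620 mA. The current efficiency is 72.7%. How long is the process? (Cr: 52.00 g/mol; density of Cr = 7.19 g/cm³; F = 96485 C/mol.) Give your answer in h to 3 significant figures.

1.78 h

Plated area = 19.7 × 15.6 = 307.3 cm²
Volume = 307.3 × 2.35×10⁻⁴ cm = 0.07222 cm³
m(Cr) = 0.07222 × 7.19 = 0.5193 g
n(Cr) = 0.5193 / 52.00 = 0.009987 mol; n(e⁻) = 3 × 0.009987 = 0.02996 mol
Q = 0.02996 × 96485 / 0.727 = 3976 C
t = 3976 / 0.620 = 6413 s = 1.78 h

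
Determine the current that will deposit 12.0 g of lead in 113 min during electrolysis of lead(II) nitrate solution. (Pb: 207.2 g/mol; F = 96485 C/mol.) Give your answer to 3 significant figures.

n(Pb) = 12.0 / 207.2 = 0.05792 mol
Pb²⁺ + 2e⁻ → Pb, so n(e⁻) = 2 × 0.05792 = 0.1158 mol
Q = 0.1158 × 96485 = 11170 C
I = Q / t = 11170 / 6780 s = 1.65 A

1.65 A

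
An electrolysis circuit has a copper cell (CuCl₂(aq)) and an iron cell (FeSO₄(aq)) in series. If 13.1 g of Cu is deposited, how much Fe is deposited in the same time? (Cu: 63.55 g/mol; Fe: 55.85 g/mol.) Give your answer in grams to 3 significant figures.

11.5 g

n(Cu) = 13.1 / 63.55 = 0.2061 mol
Cu²⁺ + 2e⁻ → Cu, so n(e⁻) = 2 × 0.2061 = 0.4122 mol
In series, the same 0.4122 mol of electrons flows through the second cell.
Fe²⁺ + 2e⁻ → Fe, so n(Fe) = 0.4122 / 2 = 0.2061 mol
m(Fe) = 0.2061 × 55.85 = 11.5 g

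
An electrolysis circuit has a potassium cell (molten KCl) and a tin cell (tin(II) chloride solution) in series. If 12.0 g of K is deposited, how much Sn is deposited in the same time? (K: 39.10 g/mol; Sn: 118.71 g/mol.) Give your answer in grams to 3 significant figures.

18.2 g

n(K) = 12.0 / 39.10 = 0.3069 mol
K⁺ + e⁻ → K, so n(e⁻) = 0.3069 mol
In series, the same 0.3069 mol of electrons flows through the second cell.
Sn²⁺ + 2e⁻ → Sn, so n(Sn) = 0.3069 / 2 = 0.1535 mol
m(Sn) = 0.1535 × 118.71 = 18.2 g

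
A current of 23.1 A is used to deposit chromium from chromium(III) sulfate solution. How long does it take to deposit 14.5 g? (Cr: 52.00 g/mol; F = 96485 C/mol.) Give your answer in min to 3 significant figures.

n(Cr) = 14.5 / 52.00 = 0.2788 mol
Cr³⁺ + 3e⁻ → Cr, so n(e⁻) = 3 × 0.2788 = 0.8364 mol
Q = 0.8364 × 96485 = 80700 C
t = Q / I = 80700 / 23.1 = 3494 s = 58.2 min

58.2 min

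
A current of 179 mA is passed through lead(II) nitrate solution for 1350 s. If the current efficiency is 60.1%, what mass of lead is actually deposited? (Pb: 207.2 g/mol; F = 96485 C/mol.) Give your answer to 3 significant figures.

0.156 g

Q = 0.179 × 1350 = 241.7 C
n(e⁻) = 241.7 / 96485 = 0.002505 mol
Pb²⁺ + 2e⁻ → Pb, so theoretical m(Pb) = 0.001253 × 207.2 = 0.2596 g
Actual mass = 60.1% × 0.2596 = 0.156 g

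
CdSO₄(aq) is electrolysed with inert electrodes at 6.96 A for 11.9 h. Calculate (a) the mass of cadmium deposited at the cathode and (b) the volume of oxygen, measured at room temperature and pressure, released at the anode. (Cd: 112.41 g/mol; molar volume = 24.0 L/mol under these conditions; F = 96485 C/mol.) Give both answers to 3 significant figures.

174 g Cd; 18.5 L O₂

Q = 6.96 × 42840 = 2.982×10^5 C; n(e⁻) = 2.982×10^5 / 96485 = 3.091 mol
Cathode: Cd²⁺ + 2e⁻ → Cd → n(Cd) = 3.091/2 = 1.546 mol → 174 g
Anode: 2H₂O → O₂ + 4H⁺ + 4e⁻ → n(O₂) = 3.091/4 = 0.7728 mol → 18.5 L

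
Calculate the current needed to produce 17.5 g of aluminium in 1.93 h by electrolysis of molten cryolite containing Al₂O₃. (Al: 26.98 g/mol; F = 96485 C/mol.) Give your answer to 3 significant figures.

27.0 A

n(Al) = 17.5 / 26.98 = 0.6486 mol
Al³⁺ + 3e⁻ → Al, so n(e⁻) = 3 × 0.6486 = 1.946 mol
Q = 1.946 × 96485 = 1.878×10^5 C
I = Q / t = 1.878×10^5 / 6948 s = 27.0 A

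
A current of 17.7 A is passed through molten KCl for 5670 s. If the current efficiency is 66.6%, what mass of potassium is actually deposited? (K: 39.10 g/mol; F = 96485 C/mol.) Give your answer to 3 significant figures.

Q = 17.7 × 5670 = 1.004×10^5 C
n(e⁻) = 1.004×10^5 / 96485 = 1.041 mol
K⁺ + e⁻ → K, so theoretical m(K) = 1.041 × 39.10 = 40.70 g
Actual mass = 66.6% × 40.70 = 27.1 g

27.1 g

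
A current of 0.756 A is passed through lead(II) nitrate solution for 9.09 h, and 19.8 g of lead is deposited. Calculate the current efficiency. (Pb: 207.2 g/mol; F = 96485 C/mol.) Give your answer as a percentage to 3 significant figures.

74.5%

Q = 0.756 × 32724 = 24740 C
n(e⁻) = 24740 / 96485 = 0.2564 mol
Pb²⁺ + 2e⁻ → Pb, so theoretical n(Pb) = 0.1282 mol → 26.56 g
Efficiency = 19.8 / 26.56 = 0.7455 = 74.5%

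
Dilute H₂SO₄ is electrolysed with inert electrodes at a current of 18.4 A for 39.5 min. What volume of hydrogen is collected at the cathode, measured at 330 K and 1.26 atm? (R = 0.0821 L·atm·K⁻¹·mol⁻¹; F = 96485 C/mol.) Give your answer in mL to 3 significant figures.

4860 mL

Q = 18.4 A × 2370 s = 43610 C
n(e⁻) = 43610 / 96485 = 0.4520 mol
2H⁺ + 2e⁻ → H₂, so n(H₂) = 0.4520 / 2 = 0.2260 mol
V = nRT/P = 0.2260 × 0.0821 × 330 / 1.26 = 4.860 L
= 4860 mL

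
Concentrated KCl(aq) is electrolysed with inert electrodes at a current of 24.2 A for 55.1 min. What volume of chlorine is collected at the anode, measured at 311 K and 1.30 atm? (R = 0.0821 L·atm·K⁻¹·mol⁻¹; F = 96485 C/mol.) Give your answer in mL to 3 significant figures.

Q = 24.2 A × 3306 s = 80010 C
Moles of electrons = 80010 / 96485 = 0.8292 mol
2Cl⁻ → Cl₂ + 2e⁻, so n(Cl₂) = 0.8292 / 2 = 0.4146 mol
V = nRT/P = 0.4146 × 0.0821 × 311 / 1.30 = 8.143 L
= 8140 mL

8140 mL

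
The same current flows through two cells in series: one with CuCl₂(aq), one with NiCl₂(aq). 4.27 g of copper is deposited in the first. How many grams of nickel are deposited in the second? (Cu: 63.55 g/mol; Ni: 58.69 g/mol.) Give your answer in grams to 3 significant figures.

n(Cu) = 4.27 / 63.55 = 0.06719 mol
Cu²⁺ + 2e⁻ → Cu, so n(e⁻) = 2 × 0.06719 = 0.1344 mol
The cells are in series, so the same charge (and hence the same n(e⁻) = 0.1344 mol) passes through both.
Ni²⁺ + 2e⁻ → Ni, so n(Ni) = 0.1344 / 2 = 0.06720 mol
m(Ni) = 0.06720 × 58.69 = 3.94 g

3.94 g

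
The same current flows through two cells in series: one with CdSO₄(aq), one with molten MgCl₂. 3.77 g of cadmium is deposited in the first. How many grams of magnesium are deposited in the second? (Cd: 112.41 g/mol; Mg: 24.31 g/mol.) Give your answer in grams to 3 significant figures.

0.815 g

n(Cd) = 3.77 / 112.41 = 0.03354 mol
Cd²⁺ + 2e⁻ → Cd, so n(e⁻) = 2 × 0.03354 = 0.06708 mol
The cells are in series, so the same charge (and hence the same n(e⁻) = 0.06708 mol) passes through both.
Mg²⁺ + 2e⁻ → Mg, so n(Mg) = 0.06708 / 2 = 0.03354 mol
m(Mg) = 0.03354 × 24.31 = 0.815 g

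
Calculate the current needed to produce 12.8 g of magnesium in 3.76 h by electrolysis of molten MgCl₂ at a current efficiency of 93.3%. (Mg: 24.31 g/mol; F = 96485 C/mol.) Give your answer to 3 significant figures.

8.05 A

n(Mg) = 12.8 / 24.31 = 0.5265 mol
Mg²⁺ + 2e⁻ → Mg, so n(e⁻) = 2 × 0.5265 = 1.053 mol
Q = 1.053 × 96485 / 0.933 = 1.089×10^5 C
I = Q / t = 1.089×10^5 / 13536 s = 8.05 A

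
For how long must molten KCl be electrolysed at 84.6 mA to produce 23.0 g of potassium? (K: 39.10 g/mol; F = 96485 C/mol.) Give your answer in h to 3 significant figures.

n(K) = 23.0 / 39.10 = 0.5882 mol
K⁺ + e⁻ → K, so n(e⁻) = 0.5882 mol
Q = 0.5882 × 96485 = 56750 C
t = Q / I = 56750 / 0.0846 = 6.708×10^5 s = 186 h

186 h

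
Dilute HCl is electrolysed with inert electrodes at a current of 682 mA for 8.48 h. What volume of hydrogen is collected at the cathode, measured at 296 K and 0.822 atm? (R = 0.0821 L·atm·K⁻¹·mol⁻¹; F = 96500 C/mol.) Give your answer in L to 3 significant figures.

Charge passed = 0.682 × 30528 = 20820 C
Moles of electrons = 20820 / 96500 = 0.2158 mol
2H⁺ + 2e⁻ → H₂, so n(H₂) = 0.2158 / 2 = 0.1079 mol
V = nRT/P = 0.1079 × 0.0821 × 296 / 0.822 = 3.190 L

3.19 L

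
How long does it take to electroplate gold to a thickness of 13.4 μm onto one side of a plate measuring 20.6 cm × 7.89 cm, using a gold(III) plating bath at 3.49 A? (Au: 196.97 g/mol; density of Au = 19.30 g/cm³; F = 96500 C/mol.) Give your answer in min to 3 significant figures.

29.5 min

Plated area = 20.6 × 7.89 = 162.5 cm²
Volume = 162.5 × 13.4×10⁻⁴ cm = 0.2178 cm³
m(Au) = 0.2178 × 19.30 = 4.204 g
n(Au) = 4.204 / 196.97 = 0.02134 mol; n(e⁻) = 3 × 0.02134 = 0.06402 mol
Q = 0.06402 × 96500 = 6178 C
t = 6178 / 3.49 = 1770 s = 29.5 min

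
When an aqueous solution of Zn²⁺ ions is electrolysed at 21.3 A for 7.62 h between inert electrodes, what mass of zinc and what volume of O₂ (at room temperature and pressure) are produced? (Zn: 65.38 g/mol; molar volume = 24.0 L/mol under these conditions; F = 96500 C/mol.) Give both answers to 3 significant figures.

198 g Zn; 36.3 L O₂

Q = 21.3 × 27432 = 5.843×10^5 C; n(e⁻) = 5.843×10^5 / 96500 = 6.055 mol
Cathode: Zn²⁺ + 2e⁻ → Zn → n(Zn) = 6.055/2 = 3.028 mol → 198 g
Anode: 2H₂O → O₂ + 4H⁺ + 4e⁻ → n(O₂) = 6.055/4 = 1.514 mol → 36.3 L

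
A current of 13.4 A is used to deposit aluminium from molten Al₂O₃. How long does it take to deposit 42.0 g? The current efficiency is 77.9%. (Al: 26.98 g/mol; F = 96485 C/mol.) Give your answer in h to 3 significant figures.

n(Al) = 42.0 / 26.98 = 1.557 mol
Al³⁺ + 3e⁻ → Al, so n(e⁻) = 3 × 1.557 = 4.671 mol
Q = 4.671 × 96485 / 0.779 = 5.785×10^5 C
t = Q / I = 5.785×10^5 / 13.4 = 43170 s = 12.0 h

12.0 h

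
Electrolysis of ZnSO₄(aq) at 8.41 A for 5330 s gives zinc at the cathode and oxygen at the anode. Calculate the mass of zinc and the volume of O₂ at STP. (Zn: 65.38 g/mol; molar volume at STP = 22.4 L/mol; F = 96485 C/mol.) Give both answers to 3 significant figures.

15.2 g Zn; 2.60 L O₂

Q = 8.41 × 5330 = 44830 C; n(e⁻) = 44830 / 96485 = 0.4646 mol
Cathode: Zn²⁺ + 2e⁻ → Zn → n(Zn) = 0.4646/2 = 0.2323 mol → 15.2 g
Anode: 2H₂O → O₂ + 4H⁺ + 4e⁻ → n(O₂) = 0.4646/4 = 0.1162 mol → 2.60 L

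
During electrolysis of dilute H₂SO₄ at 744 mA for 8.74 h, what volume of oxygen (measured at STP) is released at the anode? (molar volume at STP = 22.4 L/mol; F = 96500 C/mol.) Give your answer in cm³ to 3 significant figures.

1360 cm³

Charge passed = 0.744 × 31464 = 23410 C
n(e⁻) = Q/F = 23410/96500 = 0.2426 mol
2H₂O → O₂ + 4H⁺ + 4e⁻, so n(O₂) = 0.2426 / 4 = 0.06065 mol
V = 0.06065 × 22.4 = 1.359 L
= 1360 cm³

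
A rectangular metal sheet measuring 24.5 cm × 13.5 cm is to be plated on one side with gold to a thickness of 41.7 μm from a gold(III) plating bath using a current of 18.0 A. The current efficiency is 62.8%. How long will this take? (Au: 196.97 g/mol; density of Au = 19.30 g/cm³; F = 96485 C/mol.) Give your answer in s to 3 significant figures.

3460 s

Plated area = 24.5 × 13.5 = 330.8 cm²
Volume = 330.8 × 41.7×10⁻⁴ cm = 1.379 cm³
m(Au) = 1.379 × 19.30 = 26.61 g
n(Au) = 26.61 / 196.97 = 0.1351 mol; n(e⁻) = 3 × 0.1351 = 0.4053 mol
Q = 0.4053 × 96485 / 0.628 = 62270 C
t = 62270 / 18.0 = 3459 s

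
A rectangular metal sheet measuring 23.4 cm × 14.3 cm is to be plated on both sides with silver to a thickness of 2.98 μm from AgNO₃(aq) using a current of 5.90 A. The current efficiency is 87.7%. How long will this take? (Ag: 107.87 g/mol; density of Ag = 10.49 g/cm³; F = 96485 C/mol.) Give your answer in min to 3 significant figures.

Plated area = 2 × 23.4 × 14.3 = 669.2 cm²
Volume = 669.2 × 2.98×10⁻⁴ cm = 0.1994 cm³
m(Ag) = 0.1994 × 10.49 = 2.092 g
n(Ag) = 2.092 / 107.87 = 0.01939 mol; n(e⁻) = 0.01939 mol
Q = 0.01939 × 96485 / 0.877 = 2133 C
t = 2133 / 5.90 = 361.5 s = 6.03 min

6.03 min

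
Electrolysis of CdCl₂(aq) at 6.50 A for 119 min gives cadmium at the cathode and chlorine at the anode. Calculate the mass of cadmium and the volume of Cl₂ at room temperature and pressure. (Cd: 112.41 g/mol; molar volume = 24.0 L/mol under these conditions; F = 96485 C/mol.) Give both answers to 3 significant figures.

27.0 g Cd; 5.77 L Cl₂

Q = 6.50 × 7140 = 46410 C; n(e⁻) = 46410 / 96485 = 0.4810 mol
Cathode: Cd²⁺ + 2e⁻ → Cd → n(Cd) = 0.4810/2 = 0.2405 mol → 27.0 g
Anode: 2Cl⁻ → Cl₂ + 2e⁻ → n(Cl₂) = 0.4810/2 = 0.2405 mol → 5.77 L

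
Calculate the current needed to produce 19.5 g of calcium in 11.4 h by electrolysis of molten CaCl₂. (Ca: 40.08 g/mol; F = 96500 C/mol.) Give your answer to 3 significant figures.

n(Ca) = 19.5 / 40.08 = 0.4865 mol
Ca²⁺ + 2e⁻ → Ca, so n(e⁻) = 2 × 0.4865 = 0.9730 mol
Q = 0.9730 × 96500 = 93890 C
I = Q / t = 93890 / 41040 s = 2.29 A

2.29 A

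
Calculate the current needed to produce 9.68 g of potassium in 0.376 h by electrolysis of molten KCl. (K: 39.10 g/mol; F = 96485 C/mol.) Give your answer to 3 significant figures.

17.6 A

n(K) = 9.68 / 39.10 = 0.2476 mol
K⁺ + e⁻ → K, so n(e⁻) = 0.2476 mol
Q = 0.2476 × 96485 = 23890 C
I = Q / t = 23890 / 1353.6 s = 17.6 A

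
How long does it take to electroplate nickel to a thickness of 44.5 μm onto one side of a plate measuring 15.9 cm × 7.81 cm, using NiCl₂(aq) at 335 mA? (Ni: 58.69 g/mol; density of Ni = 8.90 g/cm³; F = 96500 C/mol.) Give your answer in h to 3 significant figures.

Plated area = 15.9 × 7.81 = 124.2 cm²
Volume = 124.2 × 44.5×10⁻⁴ cm = 0.5527 cm³
m(Ni) = 0.5527 × 8.90 = 4.919 g
n(Ni) = 4.919 / 58.69 = 0.08381 mol; n(e⁻) = 2 × 0.08381 = 0.1676 mol
Q = 0.1676 × 96500 = 16170 C
t = 16170 / 0.335 = 48270 s = 13.4 h

13.4 h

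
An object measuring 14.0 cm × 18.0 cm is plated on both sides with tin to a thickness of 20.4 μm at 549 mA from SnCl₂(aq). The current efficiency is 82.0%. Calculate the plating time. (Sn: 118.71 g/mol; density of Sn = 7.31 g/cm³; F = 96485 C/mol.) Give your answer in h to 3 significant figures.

Plated area = 2 × 14.0 × 18.0 = 504.0 cm²
Volume = 504.0 × 20.4×10⁻⁴ cm = 1.028 cm³
m(Sn) = 1.028 × 7.31 = 7.515 g
n(Sn) = 7.515 / 118.71 = 0.06331 mol; n(e⁻) = 2 × 0.06331 = 0.1266 mol
Q = 0.1266 × 96485 / 0.820 = 14900 C
t = 14900 / 0.549 = 27140 s = 7.54 h

7.54 h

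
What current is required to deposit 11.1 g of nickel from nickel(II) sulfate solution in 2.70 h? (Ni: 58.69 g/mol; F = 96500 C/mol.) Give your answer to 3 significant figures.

3.76 A

n(Ni) = 11.1 / 58.69 = 0.1891 mol
Ni²⁺ + 2e⁻ → Ni, so n(e⁻) = 2 × 0.1891 = 0.3782 mol
Q = 0.3782 × 96500 = 36500 C
I = Q / t = 36500 / 9720 s = 3.76 A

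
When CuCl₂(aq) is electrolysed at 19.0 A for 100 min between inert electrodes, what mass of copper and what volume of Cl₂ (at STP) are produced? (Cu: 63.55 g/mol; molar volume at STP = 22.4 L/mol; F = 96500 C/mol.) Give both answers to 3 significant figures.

37.5 g Cu; 13.2 L Cl₂

Q = 19.0 × 6000 = 1.140×10^5 C; n(e⁻) = 1.140×10^5 / 96500 = 1.181 mol
Cathode: Cu²⁺ + 2e⁻ → Cu → n(Cu) = 1.181/2 = 0.5905 mol → 37.5 g
Anode: 2Cl⁻ → Cl₂ + 2e⁻ → n(Cl₂) = 1.181/2 = 0.5905 mol → 13.2 L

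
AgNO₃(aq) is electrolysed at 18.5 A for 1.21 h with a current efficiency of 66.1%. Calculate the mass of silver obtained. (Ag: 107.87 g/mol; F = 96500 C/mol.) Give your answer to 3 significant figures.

59.5 g

Q = 18.5 × 4356 = 80590 C
n(e⁻) = 80590 / 96500 = 0.8351 mol
Ag⁺ + e⁻ → Ag, so theoretical m(Ag) = 0.8351 × 107.87 = 90.08 g
Actual mass = 66.1% × 90.08 = 59.5 g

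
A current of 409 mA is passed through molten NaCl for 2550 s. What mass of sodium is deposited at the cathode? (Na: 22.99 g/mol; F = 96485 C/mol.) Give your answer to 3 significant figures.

0.249 g

Q = 0.409 A × 2550 s = 1043 C
n(e⁻) = 1043 / 96485 = 0.01081 mol
Na⁺ + e⁻ → Na, so n(Na) = 0.01081 mol
m = 0.01081 × 22.99 = 0.249 g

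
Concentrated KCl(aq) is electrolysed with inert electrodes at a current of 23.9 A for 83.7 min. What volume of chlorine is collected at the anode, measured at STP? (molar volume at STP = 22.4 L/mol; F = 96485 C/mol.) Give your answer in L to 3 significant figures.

Q = 23.9 A × 5022 s = 1.200×10^5 C
Moles of electrons = 1.200×10^5 / 96485 = 1.244 mol
2Cl⁻ → Cl₂ + 2e⁻, so n(Cl₂) = 1.244 / 2 = 0.6220 mol
V = 0.6220 × 22.4 = 13.93 L

13.9 L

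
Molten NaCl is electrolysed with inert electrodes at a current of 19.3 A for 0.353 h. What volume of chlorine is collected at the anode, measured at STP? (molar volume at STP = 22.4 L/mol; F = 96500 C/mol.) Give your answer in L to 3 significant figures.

2.85 L

Q = It = 19.3 × 1270.8 = 24530 C
n(e⁻) = Q/F = 24530/96500 = 0.2542 mol
2Cl⁻ → Cl₂ + 2e⁻, so n(Cl₂) = 0.2542 / 2 = 0.1271 mol
V = 0.1271 × 22.4 = 2.847 L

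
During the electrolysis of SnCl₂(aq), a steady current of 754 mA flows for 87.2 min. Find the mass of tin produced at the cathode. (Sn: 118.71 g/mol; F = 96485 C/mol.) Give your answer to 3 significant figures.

2.43 g

Q = 0.754 A × 5232 s = 3945 C
n(e⁻) = 3945 / 96485 = 0.04089 mol
Sn²⁺ + 2e⁻ → Sn, so n(Sn) = 0.04089 / 2 = 0.02045 mol
m = 0.02045 × 118.71 = 2.43 g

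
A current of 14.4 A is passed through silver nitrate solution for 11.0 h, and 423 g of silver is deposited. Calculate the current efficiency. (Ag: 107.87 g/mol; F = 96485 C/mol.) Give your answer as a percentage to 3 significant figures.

Q = 14.4 × 39600 = 5.702×10^5 C
n(e⁻) = 5.702×10^5 / 96485 = 5.910 mol
Ag⁺ + e⁻ → Ag, so theoretical n(Ag) = 5.910 mol → 637.5 g
Efficiency = 423 / 637.5 = 0.6635 = 66.4%

66.4%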